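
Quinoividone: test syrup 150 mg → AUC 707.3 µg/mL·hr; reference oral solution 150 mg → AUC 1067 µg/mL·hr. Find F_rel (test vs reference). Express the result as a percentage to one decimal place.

F_rel = 66.3%

F_rel = (AUC_test/D_test) / (AUC_ref/D_ref)
      = (707.3/150) / (1067/150)
      = 4.71533 / 7.11333 = 0.6629 = 66.29%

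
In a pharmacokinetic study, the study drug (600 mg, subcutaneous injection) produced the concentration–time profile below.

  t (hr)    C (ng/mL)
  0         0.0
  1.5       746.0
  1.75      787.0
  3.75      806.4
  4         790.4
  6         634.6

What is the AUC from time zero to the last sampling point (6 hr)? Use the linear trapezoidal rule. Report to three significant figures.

Trapezoidal AUC_0→6:
  [0→1.5]: (0.0+746.0)/2 × 1.5 = 559.5
  [1.5→1.75]: (746.0+787.0)/2 × 0.25 = 191.625
  [1.75→3.75]: (787.0+806.4)/2 × 2 = 1593.4
  [3.75→4]: (806.4+790.4)/2 × 0.25 = 199.6
  [4→6]: (790.4+634.6)/2 × 2 = 1425.0
  Sum = 3969.125 ng/mL·hr

AUC = 3970 ng/mL·hr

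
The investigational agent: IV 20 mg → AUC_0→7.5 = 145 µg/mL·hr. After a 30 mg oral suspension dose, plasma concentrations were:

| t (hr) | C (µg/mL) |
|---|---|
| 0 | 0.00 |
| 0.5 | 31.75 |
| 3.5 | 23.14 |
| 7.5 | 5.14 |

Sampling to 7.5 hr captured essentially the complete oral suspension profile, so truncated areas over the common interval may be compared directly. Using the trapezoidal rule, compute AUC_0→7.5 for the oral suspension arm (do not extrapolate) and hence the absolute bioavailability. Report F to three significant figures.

Trapezoidal AUC_0→7.5 (oral suspension):
  [0→0.5]: (0.00+31.75)/2 × 0.5 = 7.9375
  [0.5→3.5]: (31.75+23.14)/2 × 3 = 82.335
  [3.5→7.5]: (23.14+5.14)/2 × 4 = 56.56
  Sum = 146.8325 µg/mL·hr
F = (AUC_ev/D_ev)/(AUC_iv/D_iv) = (146.8325/30)/(145/20) = 4.89442/7.25 = 0.6751

F = 0.675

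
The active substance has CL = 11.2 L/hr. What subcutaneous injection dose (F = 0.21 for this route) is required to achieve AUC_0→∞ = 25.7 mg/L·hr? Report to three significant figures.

Dose = CL × AUC_0→∞ / F
     = 11.2 × 25.7 / 0.21 = 1370.67 mg

Dose = 1370 mg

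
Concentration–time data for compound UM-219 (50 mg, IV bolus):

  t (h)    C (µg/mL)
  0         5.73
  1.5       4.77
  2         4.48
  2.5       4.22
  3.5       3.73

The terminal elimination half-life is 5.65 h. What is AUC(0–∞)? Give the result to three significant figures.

AUC = 46.7 µg/mL·h

Trapezoidal AUC_0→3.5:
  [0→1.5]: (5.73+4.77)/2 × 1.5 = 7.875
  [1.5→2]: (4.77+4.48)/2 × 0.5 = 2.3125
  [2→2.5]: (4.48+4.22)/2 × 0.5 = 2.175
  [2.5→3.5]: (4.22+3.73)/2 × 1 = 3.975
  Sum = 16.3375 µg/mL·h
k_e = ln2 / t½ = 0.693147 / 5.65 = 0.1227 h^-1
Extrapolated tail: C_last / k_e = 3.73 / 0.1227 = 30.399
AUC_0→∞ = 16.3375 + 30.399 = 46.7365 µg/mL·h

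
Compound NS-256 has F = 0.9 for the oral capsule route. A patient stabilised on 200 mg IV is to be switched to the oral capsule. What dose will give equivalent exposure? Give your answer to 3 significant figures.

D_oral = 222 mg

For equal systemic exposure: F × D_ev = D_iv
D_ev = D_iv / F = 200 / 0.9 = 222.222 mg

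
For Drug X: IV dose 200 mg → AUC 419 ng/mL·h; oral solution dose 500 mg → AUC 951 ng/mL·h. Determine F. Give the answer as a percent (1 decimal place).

F = 90.8%

F = (AUC_ev / D_ev) / (AUC_iv / D_iv)
  = (951/500) / (419/200)
  = 1.902 / 2.095 = 0.9079
  = 90.79%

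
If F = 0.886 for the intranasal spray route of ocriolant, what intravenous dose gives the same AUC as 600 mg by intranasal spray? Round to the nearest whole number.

D_iv = 532 mg

Systemic exposure from an extravascular dose = F × D_ev, so the equivalent IV dose is F × D_ev.
D_iv = F × D_ev = 0.886 × 600 = 531.6 mg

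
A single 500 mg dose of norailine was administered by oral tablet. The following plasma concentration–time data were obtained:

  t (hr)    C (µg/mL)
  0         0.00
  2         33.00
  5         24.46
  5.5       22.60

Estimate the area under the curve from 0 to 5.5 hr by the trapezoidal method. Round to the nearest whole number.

Trapezoidal AUC_0→5.5:
  [0→2]: (0.00+33.00)/2 × 2 = 33.0
  [2→5]: (33.00+24.46)/2 × 3 = 86.19
  [5→5.5]: (24.46+22.60)/2 × 0.5 = 11.765
  Sum = 130.955 µg/mL·hr

AUC = 131 µg/mL·hr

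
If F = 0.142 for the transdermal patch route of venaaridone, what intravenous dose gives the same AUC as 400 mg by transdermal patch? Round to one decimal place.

Systemic exposure from an extravascular dose = F × D_ev, so the equivalent IV dose is F × D_ev.
D_iv = F × D_ev = 0.142 × 400 = 56.8 mg

D_iv = 56.8 mg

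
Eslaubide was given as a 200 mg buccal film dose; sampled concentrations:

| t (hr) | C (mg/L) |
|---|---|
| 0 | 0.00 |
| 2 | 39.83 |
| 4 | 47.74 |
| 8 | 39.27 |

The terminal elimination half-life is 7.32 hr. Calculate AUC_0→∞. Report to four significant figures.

Trapezoidal AUC_0→8:
  [0→2]: (0.00+39.83)/2 × 2 = 39.83
  [2→4]: (39.83+47.74)/2 × 2 = 87.57
  [4→8]: (47.74+39.27)/2 × 4 = 174.02
  Sum = 301.42 mg/L·hr
k_e = ln2 / t½ = 0.693147 / 7.32 = 0.0947 hr^-1
Extrapolated tail: C_last / k_e = 39.27 / 0.0947 = 414.678
AUC_0→∞ = 301.42 + 414.678 = 716.098 mg/L·hr

AUC = 716.1 mg/L·hr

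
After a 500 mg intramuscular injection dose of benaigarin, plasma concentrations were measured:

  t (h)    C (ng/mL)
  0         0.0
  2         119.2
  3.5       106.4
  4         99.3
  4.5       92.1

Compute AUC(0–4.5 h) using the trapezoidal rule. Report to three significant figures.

Trapezoidal AUC_0→4.5:
  [0→2]: (0.0+119.2)/2 × 2 = 119.2
  [2→3.5]: (119.2+106.4)/2 × 1.5 = 169.2
  [3.5→4]: (106.4+99.3)/2 × 0.5 = 51.425
  [4→4.5]: (99.3+92.1)/2 × 0.5 = 47.85
  Sum = 387.675 ng/mL·h

AUC = 388 ng/mL·h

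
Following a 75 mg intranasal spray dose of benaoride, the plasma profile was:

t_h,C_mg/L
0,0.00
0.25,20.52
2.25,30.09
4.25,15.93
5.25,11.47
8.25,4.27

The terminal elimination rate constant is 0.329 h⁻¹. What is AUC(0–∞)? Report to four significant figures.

Trapezoidal AUC_0→8.25:
  [0→0.25]: (0.00+20.52)/2 × 0.25 = 2.565
  [0.25→2.25]: (20.52+30.09)/2 × 2 = 50.61
  [2.25→4.25]: (30.09+15.93)/2 × 2 = 46.02
  [4.25→5.25]: (15.93+11.47)/2 × 1 = 13.7
  [5.25→8.25]: (11.47+4.27)/2 × 3 = 23.61
  Sum = 136.505 mg/L·h
Extrapolated tail: C_last / k_e = 4.27 / 0.329 = 12.979
AUC_0→∞ = 136.505 + 12.979 = 149.484 mg/L·h

AUC = 149.5 mg/L·h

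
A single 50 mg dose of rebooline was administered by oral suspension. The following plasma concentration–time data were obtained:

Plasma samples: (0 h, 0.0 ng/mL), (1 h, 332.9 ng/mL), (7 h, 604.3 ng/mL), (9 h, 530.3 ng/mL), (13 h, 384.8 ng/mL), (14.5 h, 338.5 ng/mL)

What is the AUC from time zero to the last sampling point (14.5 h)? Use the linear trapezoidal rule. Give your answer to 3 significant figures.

Trapezoidal AUC_0→14.5:
  [0→1]: (0.0+332.9)/2 × 1 = 166.45
  [1→7]: (332.9+604.3)/2 × 6 = 2811.6
  [7→9]: (604.3+530.3)/2 × 2 = 1134.6
  [9→13]: (530.3+384.8)/2 × 4 = 1830.2
  [13→14.5]: (384.8+338.5)/2 × 1.5 = 542.475
  Sum = 6485.325 ng/mL·h

AUC = 6490 ng/mL·h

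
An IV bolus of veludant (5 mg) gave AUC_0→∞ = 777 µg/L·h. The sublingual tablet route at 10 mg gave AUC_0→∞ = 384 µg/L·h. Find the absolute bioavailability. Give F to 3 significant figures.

F = (AUC_ev / D_ev) / (AUC_iv / D_iv)
  = (384/10) / (777/5)
  = 38.4 / 155.4 = 0.2471

F = 0.247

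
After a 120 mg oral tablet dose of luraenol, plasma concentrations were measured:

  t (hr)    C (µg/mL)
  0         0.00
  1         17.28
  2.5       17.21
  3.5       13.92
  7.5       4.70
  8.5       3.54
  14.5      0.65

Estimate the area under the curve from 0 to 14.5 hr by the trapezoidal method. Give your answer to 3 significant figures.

Trapezoidal AUC_0→14.5:
  [0→1]: (0.00+17.28)/2 × 1 = 8.64
  [1→2.5]: (17.28+17.21)/2 × 1.5 = 25.8675
  [2.5→3.5]: (17.21+13.92)/2 × 1 = 15.565
  [3.5→7.5]: (13.92+4.70)/2 × 4 = 37.24
  [7.5→8.5]: (4.70+3.54)/2 × 1 = 4.12
  [8.5→14.5]: (3.54+0.65)/2 × 6 = 12.57
  Sum = 104.0025 µg/mL·hr

AUC = 104 µg/mL·hr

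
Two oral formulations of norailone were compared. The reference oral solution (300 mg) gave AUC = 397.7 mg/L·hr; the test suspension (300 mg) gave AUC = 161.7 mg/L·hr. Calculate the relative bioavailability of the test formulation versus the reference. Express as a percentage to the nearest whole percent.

F_rel = 41%

F_rel = (AUC_test/D_test) / (AUC_ref/D_ref)
      = (161.7/300) / (397.7/300)
      = 0.539 / 1.32567 = 0.4066 = 40.66%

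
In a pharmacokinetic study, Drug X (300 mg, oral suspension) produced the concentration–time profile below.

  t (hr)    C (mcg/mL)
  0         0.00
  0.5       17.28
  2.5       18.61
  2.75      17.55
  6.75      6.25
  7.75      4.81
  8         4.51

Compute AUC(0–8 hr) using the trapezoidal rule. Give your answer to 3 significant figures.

AUC = 99.0 mcg/mL·hr

Trapezoidal AUC_0→8:
  [0→0.5]: (0.00+17.28)/2 × 0.5 = 4.32
  [0.5→2.5]: (17.28+18.61)/2 × 2 = 35.89
  [2.5→2.75]: (18.61+17.55)/2 × 0.25 = 4.52
  [2.75→6.75]: (17.55+6.25)/2 × 4 = 47.6
  [6.75→7.75]: (6.25+4.81)/2 × 1 = 5.53
  [7.75→8]: (4.81+4.51)/2 × 0.25 = 1.165
  Sum = 99.025 mcg/mL·hr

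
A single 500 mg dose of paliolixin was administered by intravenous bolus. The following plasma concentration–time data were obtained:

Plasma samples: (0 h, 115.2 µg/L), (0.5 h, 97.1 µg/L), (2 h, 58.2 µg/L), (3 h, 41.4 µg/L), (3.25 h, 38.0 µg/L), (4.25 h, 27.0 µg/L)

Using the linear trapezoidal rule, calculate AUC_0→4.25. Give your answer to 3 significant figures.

Trapezoidal AUC_0→4.25:
  [0→0.5]: (115.2+97.1)/2 × 0.5 = 53.075
  [0.5→2]: (97.1+58.2)/2 × 1.5 = 116.475
  [2→3]: (58.2+41.4)/2 × 1 = 49.8
  [3→3.25]: (41.4+38.0)/2 × 0.25 = 9.925
  [3.25→4.25]: (38.0+27.0)/2 × 1 = 32.5
  Sum = 261.775 µg/L·h

AUC = 262 µg/L·h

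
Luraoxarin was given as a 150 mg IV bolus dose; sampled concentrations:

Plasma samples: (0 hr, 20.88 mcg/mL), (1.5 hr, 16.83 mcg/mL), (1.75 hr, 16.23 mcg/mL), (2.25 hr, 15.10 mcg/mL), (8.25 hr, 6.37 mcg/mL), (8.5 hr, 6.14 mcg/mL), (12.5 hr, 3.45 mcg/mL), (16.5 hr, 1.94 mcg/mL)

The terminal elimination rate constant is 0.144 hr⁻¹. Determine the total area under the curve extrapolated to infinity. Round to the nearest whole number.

Trapezoidal AUC_0→16.5:
  [0→1.5]: (20.88+16.83)/2 × 1.5 = 28.2825
  [1.5→1.75]: (16.83+16.23)/2 × 0.25 = 4.1325
  [1.75→2.25]: (16.23+15.10)/2 × 0.5 = 7.8325
  [2.25→8.25]: (15.10+6.37)/2 × 6 = 64.41
  [8.25→8.5]: (6.37+6.14)/2 × 0.25 = 1.56375
  [8.5→12.5]: (6.14+3.45)/2 × 4 = 19.18
  [12.5→16.5]: (3.45+1.94)/2 × 4 = 10.78
  Sum = 136.18125 mcg/mL·hr
Extrapolated tail: C_last / k_e = 1.94 / 0.144 = 13.472
AUC_0→∞ = 136.18125 + 13.472 = 149.65325 mcg/mL·hr

AUC = 150 mcg/mL·hr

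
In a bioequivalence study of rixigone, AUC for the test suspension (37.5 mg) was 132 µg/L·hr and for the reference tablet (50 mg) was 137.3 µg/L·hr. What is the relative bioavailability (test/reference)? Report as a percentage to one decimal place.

F_rel = (AUC_test/D_test) / (AUC_ref/D_ref)
      = (132/37.5) / (137.3/50)
      = 3.52 / 2.746 = 1.2819 = 128.19%

F_rel = 128.2%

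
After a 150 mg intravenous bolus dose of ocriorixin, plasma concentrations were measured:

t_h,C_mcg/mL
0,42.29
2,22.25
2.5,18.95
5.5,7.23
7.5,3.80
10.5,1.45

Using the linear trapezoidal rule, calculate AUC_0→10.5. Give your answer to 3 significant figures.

Trapezoidal AUC_0→10.5:
  [0→2]: (42.29+22.25)/2 × 2 = 64.54
  [2→2.5]: (22.25+18.95)/2 × 0.5 = 10.3
  [2.5→5.5]: (18.95+7.23)/2 × 3 = 39.27
  [5.5→7.5]: (7.23+3.80)/2 × 2 = 11.03
  [7.5→10.5]: (3.80+1.45)/2 × 3 = 7.875
  Sum = 133.015 mcg/mL·h

AUC = 133 mcg/mL·h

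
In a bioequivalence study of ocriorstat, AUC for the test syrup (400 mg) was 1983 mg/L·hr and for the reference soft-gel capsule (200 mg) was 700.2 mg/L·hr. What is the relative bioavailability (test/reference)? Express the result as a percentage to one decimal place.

F_rel = (AUC_test/D_test) / (AUC_ref/D_ref)
      = (1983/400) / (700.2/200)
      = 4.9575 / 3.501 = 1.4160 = 141.60%

F_rel = 141.6%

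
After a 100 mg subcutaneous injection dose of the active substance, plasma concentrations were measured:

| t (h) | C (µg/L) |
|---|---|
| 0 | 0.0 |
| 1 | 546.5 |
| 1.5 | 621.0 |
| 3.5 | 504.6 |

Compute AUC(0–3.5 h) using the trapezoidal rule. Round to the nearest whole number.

Trapezoidal AUC_0→3.5:
  [0→1]: (0.0+546.5)/2 × 1 = 273.25
  [1→1.5]: (546.5+621.0)/2 × 0.5 = 291.875
  [1.5→3.5]: (621.0+504.6)/2 × 2 = 1125.6
  Sum = 1690.725 µg/L·h

AUC = 1691 µg/L·h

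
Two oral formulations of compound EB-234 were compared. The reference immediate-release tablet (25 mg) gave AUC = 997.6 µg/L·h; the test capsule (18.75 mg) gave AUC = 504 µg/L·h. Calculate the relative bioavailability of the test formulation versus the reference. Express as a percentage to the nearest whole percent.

F_rel = (AUC_test/D_test) / (AUC_ref/D_ref)
      = (504/18.75) / (997.6/25)
      = 26.88 / 39.904 = 0.6736 = 67.36%

F_rel = 67%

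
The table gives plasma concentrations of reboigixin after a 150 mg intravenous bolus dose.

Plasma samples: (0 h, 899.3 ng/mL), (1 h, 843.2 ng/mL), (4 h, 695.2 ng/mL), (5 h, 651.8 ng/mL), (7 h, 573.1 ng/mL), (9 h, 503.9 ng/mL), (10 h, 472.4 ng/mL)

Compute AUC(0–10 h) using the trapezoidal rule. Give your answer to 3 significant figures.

AUC = 6640 ng/mL·h

Trapezoidal AUC_0→10:
  [0→1]: (899.3+843.2)/2 × 1 = 871.25
  [1→4]: (843.2+695.2)/2 × 3 = 2307.6
  [4→5]: (695.2+651.8)/2 × 1 = 673.5
  [5→7]: (651.8+573.1)/2 × 2 = 1224.9
  [7→9]: (573.1+503.9)/2 × 2 = 1077.0
  [9→10]: (503.9+472.4)/2 × 1 = 488.15
  Sum = 6642.4 ng/mL·h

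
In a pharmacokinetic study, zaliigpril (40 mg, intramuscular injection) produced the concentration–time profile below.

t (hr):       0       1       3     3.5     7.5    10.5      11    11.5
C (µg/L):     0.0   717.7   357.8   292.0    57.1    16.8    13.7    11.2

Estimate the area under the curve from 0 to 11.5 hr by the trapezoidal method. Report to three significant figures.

AUC = 2420 µg/L·hr

Trapezoidal AUC_0→11.5:
  [0→1]: (0.0+717.7)/2 × 1 = 358.85
  [1→3]: (717.7+357.8)/2 × 2 = 1075.5
  [3→3.5]: (357.8+292.0)/2 × 0.5 = 162.45
  [3.5→7.5]: (292.0+57.1)/2 × 4 = 698.2
  [7.5→10.5]: (57.1+16.8)/2 × 3 = 110.85
  [10.5→11]: (16.8+13.7)/2 × 0.5 = 7.625
  [11→11.5]: (13.7+11.2)/2 × 0.5 = 6.225
  Sum = 2419.7 µg/L·hr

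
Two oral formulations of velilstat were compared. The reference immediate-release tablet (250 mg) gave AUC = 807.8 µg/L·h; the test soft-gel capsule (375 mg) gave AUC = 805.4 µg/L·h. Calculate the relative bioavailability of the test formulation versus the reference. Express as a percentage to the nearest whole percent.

F_rel = (AUC_test/D_test) / (AUC_ref/D_ref)
      = (805.4/375) / (807.8/250)
      = 2.14773 / 3.2312 = 0.6647 = 66.47%

F_rel = 66%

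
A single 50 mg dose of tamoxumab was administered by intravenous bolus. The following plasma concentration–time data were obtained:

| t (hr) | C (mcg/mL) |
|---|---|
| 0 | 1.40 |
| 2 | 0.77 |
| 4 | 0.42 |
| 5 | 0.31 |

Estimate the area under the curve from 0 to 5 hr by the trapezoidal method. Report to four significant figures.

AUC = 3.725 mcg/mL·hr

Trapezoidal AUC_0→5:
  [0→2]: (1.40+0.77)/2 × 2 = 2.17
  [2→4]: (0.77+0.42)/2 × 2 = 1.19
  [4→5]: (0.42+0.31)/2 × 1 = 0.365
  Sum = 3.725 mcg/mL·hr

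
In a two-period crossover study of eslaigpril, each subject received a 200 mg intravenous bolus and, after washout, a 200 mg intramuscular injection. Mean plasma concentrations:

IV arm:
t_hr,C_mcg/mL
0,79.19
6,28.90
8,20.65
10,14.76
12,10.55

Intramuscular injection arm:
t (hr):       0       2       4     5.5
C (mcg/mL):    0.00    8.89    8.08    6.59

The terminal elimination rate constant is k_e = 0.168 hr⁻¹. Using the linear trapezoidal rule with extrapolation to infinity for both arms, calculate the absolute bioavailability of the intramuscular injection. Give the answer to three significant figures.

Trapezoidal AUC_0→12 (IV):
  [0→6]: (79.19+28.90)/2 × 6 = 324.27
  [6→8]: (28.90+20.65)/2 × 2 = 49.55
  [8→10]: (20.65+14.76)/2 × 2 = 35.41
  [10→12]: (14.76+10.55)/2 × 2 = 25.31
  Sum = 434.54 mcg/mL·hr
IV tail: 10.55/0.168 = 62.798; AUC_iv,0→∞ = 434.54 + 62.798 = 497.338 mcg/mL·hr
Trapezoidal AUC_0→5.5 (intramuscular injection):
  [0→2]: (0.00+8.89)/2 × 2 = 8.89
  [2→4]: (8.89+8.08)/2 × 2 = 16.97
  [4→5.5]: (8.08+6.59)/2 × 1.5 = 11.0025
  Sum = 36.8625 mcg/mL·hr
intramuscular injection tail: 6.59/0.168 = 39.226; AUC_ev,0→∞ = 36.8625 + 39.226 = 76.0885 mcg/mL·hr
F = (AUC_ev/D_ev)/(AUC_iv/D_iv) = (76.0885/200)/(497.338/200) = 0.3804425/2.48669 = 0.1530

F = 0.153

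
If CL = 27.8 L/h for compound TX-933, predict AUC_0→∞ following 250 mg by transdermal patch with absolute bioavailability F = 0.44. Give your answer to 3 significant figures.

AUC = 3.96 mg/L·h

AUC_0→∞ = F × Dose / CL
        = 0.44 × 250 / 27.8 = 3.95683 mg/L·h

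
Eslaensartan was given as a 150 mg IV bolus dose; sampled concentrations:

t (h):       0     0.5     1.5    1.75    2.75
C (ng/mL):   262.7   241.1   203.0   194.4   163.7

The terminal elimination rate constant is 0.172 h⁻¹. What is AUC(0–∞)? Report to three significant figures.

Trapezoidal AUC_0→2.75:
  [0→0.5]: (262.7+241.1)/2 × 0.5 = 125.95
  [0.5→1.5]: (241.1+203.0)/2 × 1 = 222.05
  [1.5→1.75]: (203.0+194.4)/2 × 0.25 = 49.675
  [1.75→2.75]: (194.4+163.7)/2 × 1 = 179.05
  Sum = 576.725 ng/mL·h
Extrapolated tail: C_last / k_e = 163.7 / 0.172 = 951.744
AUC_0→∞ = 576.725 + 951.744 = 1528.469 ng/mL·h

AUC = 1530 ng/mL·h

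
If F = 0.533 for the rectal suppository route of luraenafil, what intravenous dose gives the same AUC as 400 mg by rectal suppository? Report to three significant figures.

Systemic exposure from an extravascular dose = F × D_ev, so the equivalent IV dose is F × D_ev.
D_iv = F × D_ev = 0.533 × 400 = 213.2 mg

D_iv = 213 mg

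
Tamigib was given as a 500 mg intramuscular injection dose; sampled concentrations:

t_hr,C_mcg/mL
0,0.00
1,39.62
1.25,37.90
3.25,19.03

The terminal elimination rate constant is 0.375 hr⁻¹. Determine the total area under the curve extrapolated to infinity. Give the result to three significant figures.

Trapezoidal AUC_0→3.25:
  [0→1]: (0.00+39.62)/2 × 1 = 19.81
  [1→1.25]: (39.62+37.90)/2 × 0.25 = 9.69
  [1.25→3.25]: (37.90+19.03)/2 × 2 = 56.93
  Sum = 86.43 mcg/mL·hr
Extrapolated tail: C_last / k_e = 19.03 / 0.375 = 50.747
AUC_0→∞ = 86.43 + 50.747 = 137.177 mcg/mL·hr

AUC = 137 mcg/mL·hr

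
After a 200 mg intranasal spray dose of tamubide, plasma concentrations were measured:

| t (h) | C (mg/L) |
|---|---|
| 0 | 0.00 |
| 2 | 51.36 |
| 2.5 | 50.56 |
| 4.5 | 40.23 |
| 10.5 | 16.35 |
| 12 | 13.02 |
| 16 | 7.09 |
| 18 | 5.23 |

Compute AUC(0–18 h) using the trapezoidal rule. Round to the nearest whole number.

Trapezoidal AUC_0→18:
  [0→2]: (0.00+51.36)/2 × 2 = 51.36
  [2→2.5]: (51.36+50.56)/2 × 0.5 = 25.48
  [2.5→4.5]: (50.56+40.23)/2 × 2 = 90.79
  [4.5→10.5]: (40.23+16.35)/2 × 6 = 169.74
  [10.5→12]: (16.35+13.02)/2 × 1.5 = 22.0275
  [12→16]: (13.02+7.09)/2 × 4 = 40.22
  [16→18]: (7.09+5.23)/2 × 2 = 12.32
  Sum = 411.9375 mg/L·h

AUC = 412 mg/L·h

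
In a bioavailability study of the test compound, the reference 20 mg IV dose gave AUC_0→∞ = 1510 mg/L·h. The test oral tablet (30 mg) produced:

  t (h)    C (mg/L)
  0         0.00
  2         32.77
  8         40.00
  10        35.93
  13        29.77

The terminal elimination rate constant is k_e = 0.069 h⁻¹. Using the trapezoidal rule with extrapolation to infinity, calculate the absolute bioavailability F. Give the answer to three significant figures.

Trapezoidal AUC_0→13 (oral tablet):
  [0→2]: (0.00+32.77)/2 × 2 = 32.77
  [2→8]: (32.77+40.00)/2 × 6 = 218.31
  [8→10]: (40.00+35.93)/2 × 2 = 75.93
  [10→13]: (35.93+29.77)/2 × 3 = 98.55
  Sum = 425.56 mg/L·h
Tail: C_last/k_e = 29.77/0.069 = 431.449
AUC_0→∞ (oral tablet) = 425.56 + 431.449 = 857.009 mg/L·h
F = (AUC_ev/D_ev)/(AUC_iv/D_iv) = (857.009/30)/(1510/20) = 28.567/75.5 = 0.3784

F = 0.378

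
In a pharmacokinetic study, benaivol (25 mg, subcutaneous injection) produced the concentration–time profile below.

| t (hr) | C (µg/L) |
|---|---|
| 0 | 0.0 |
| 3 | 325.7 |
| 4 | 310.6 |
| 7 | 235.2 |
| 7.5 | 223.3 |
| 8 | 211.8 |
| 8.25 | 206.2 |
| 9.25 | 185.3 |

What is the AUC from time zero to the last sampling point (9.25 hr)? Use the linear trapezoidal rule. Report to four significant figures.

AUC = 2097 µg/L·hr

Trapezoidal AUC_0→9.25:
  [0→3]: (0.0+325.7)/2 × 3 = 488.55
  [3→4]: (325.7+310.6)/2 × 1 = 318.15
  [4→7]: (310.6+235.2)/2 × 3 = 818.7
  [7→7.5]: (235.2+223.3)/2 × 0.5 = 114.625
  [7.5→8]: (223.3+211.8)/2 × 0.5 = 108.775
  [8→8.25]: (211.8+206.2)/2 × 0.25 = 52.25
  [8.25→9.25]: (206.2+185.3)/2 × 1 = 195.75
  Sum = 2096.8 µg/L·hr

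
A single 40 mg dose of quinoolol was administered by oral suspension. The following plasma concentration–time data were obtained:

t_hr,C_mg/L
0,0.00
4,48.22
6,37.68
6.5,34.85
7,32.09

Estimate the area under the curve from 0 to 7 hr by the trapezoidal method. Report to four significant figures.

AUC = 217.2 mg/L·hr

Trapezoidal AUC_0→7:
  [0→4]: (0.00+48.22)/2 × 4 = 96.44
  [4→6]: (48.22+37.68)/2 × 2 = 85.9
  [6→6.5]: (37.68+34.85)/2 × 0.5 = 18.1325
  [6.5→7]: (34.85+32.09)/2 × 0.5 = 16.735
  Sum = 217.2075 mg/L·hr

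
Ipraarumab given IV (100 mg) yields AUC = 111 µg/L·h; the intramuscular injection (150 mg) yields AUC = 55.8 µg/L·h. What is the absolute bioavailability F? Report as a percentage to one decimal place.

F = (AUC_ev / D_ev) / (AUC_iv / D_iv)
  = (55.8/150) / (111/100)
  = 0.372 / 1.11 = 0.3351
  = 33.51%

F = 33.5%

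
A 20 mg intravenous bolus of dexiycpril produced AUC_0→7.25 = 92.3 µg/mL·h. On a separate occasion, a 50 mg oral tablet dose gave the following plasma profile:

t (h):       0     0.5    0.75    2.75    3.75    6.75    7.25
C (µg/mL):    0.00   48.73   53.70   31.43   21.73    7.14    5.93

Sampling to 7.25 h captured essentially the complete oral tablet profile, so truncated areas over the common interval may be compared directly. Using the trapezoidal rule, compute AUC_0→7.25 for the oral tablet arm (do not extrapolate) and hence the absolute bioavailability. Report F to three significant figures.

Trapezoidal AUC_0→7.25 (oral tablet):
  [0→0.5]: (0.00+48.73)/2 × 0.5 = 12.1825
  [0.5→0.75]: (48.73+53.70)/2 × 0.25 = 12.80375
  [0.75→2.75]: (53.70+31.43)/2 × 2 = 85.13
  [2.75→3.75]: (31.43+21.73)/2 × 1 = 26.58
  [3.75→6.75]: (21.73+7.14)/2 × 3 = 43.305
  [6.75→7.25]: (7.14+5.93)/2 × 0.5 = 3.2675
  Sum = 183.26875 µg/mL·h
F = (AUC_ev/D_ev)/(AUC_iv/D_iv) = (183.26875/50)/(92.3/20) = 3.665375/4.615 = 0.7942

F = 0.794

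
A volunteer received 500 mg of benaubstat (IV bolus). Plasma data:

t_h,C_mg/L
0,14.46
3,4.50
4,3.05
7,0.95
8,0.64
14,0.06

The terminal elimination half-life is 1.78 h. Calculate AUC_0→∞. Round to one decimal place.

AUC = 41.3 mg/L·h

Trapezoidal AUC_0→14:
  [0→3]: (14.46+4.50)/2 × 3 = 28.44
  [3→4]: (4.50+3.05)/2 × 1 = 3.775
  [4→7]: (3.05+0.95)/2 × 3 = 6.0
  [7→8]: (0.95+0.64)/2 × 1 = 0.795
  [8→14]: (0.64+0.06)/2 × 6 = 2.1
  Sum = 41.11 mg/L·h
k_e = ln2 / t½ = 0.693147 / 1.78 = 0.3894 h^-1
Extrapolated tail: C_last / k_e = 0.06 / 0.3894 = 0.154
AUC_0→∞ = 41.11 + 0.154 = 41.264 mg/L·h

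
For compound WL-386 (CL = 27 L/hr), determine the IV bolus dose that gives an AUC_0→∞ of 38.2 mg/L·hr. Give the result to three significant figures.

Dose = 1030 mg

Dose_iv = CL × AUC_0→∞
     = 27 × 38.2 = 1031.4 mg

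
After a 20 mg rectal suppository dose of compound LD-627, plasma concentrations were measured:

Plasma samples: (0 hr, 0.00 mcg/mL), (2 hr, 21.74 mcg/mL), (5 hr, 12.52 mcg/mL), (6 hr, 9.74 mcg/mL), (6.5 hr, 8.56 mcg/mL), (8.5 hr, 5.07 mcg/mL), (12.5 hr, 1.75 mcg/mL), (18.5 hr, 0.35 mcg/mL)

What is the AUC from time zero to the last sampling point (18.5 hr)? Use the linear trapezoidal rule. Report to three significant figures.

Trapezoidal AUC_0→18.5:
  [0→2]: (0.00+21.74)/2 × 2 = 21.74
  [2→5]: (21.74+12.52)/2 × 3 = 51.39
  [5→6]: (12.52+9.74)/2 × 1 = 11.13
  [6→6.5]: (9.74+8.56)/2 × 0.5 = 4.575
  [6.5→8.5]: (8.56+5.07)/2 × 2 = 13.63
  [8.5→12.5]: (5.07+1.75)/2 × 4 = 13.64
  [12.5→18.5]: (1.75+0.35)/2 × 6 = 6.3
  Sum = 122.405 mcg/mL·hr

AUC = 122 mcg/mL·hr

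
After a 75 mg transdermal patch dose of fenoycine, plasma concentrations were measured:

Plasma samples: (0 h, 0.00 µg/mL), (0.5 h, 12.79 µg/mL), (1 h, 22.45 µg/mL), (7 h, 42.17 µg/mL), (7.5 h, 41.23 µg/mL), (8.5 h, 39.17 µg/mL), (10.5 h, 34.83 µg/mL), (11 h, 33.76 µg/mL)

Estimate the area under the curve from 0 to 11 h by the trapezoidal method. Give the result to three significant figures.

AUC = 358 µg/mL·h

Trapezoidal AUC_0→11:
  [0→0.5]: (0.00+12.79)/2 × 0.5 = 3.1975
  [0.5→1]: (12.79+22.45)/2 × 0.5 = 8.81
  [1→7]: (22.45+42.17)/2 × 6 = 193.86
  [7→7.5]: (42.17+41.23)/2 × 0.5 = 20.85
  [7.5→8.5]: (41.23+39.17)/2 × 1 = 40.2
  [8.5→10.5]: (39.17+34.83)/2 × 2 = 74.0
  [10.5→11]: (34.83+33.76)/2 × 0.5 = 17.1475
  Sum = 358.065 µg/mL·h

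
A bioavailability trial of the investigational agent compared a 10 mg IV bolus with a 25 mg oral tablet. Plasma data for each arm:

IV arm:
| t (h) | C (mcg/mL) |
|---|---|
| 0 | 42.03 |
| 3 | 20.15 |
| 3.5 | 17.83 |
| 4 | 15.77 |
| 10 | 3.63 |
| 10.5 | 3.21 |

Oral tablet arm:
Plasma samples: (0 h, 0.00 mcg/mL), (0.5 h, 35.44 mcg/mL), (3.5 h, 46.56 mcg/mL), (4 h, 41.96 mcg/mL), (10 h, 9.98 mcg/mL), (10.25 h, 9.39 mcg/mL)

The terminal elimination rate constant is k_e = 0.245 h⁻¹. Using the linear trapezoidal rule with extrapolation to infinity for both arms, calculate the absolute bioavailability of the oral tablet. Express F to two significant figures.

F = 0.76

Trapezoidal AUC_0→10.5 (IV):
  [0→3]: (42.03+20.15)/2 × 3 = 93.27
  [3→3.5]: (20.15+17.83)/2 × 0.5 = 9.495
  [3.5→4]: (17.83+15.77)/2 × 0.5 = 8.4
  [4→10]: (15.77+3.63)/2 × 6 = 58.2
  [10→10.5]: (3.63+3.21)/2 × 0.5 = 1.71
  Sum = 171.075 mcg/mL·h
IV tail: 3.21/0.245 = 13.102; AUC_iv,0→∞ = 171.075 + 13.102 = 184.177 mcg/mL·h
Trapezoidal AUC_0→10.25 (oral tablet):
  [0→0.5]: (0.00+35.44)/2 × 0.5 = 8.86
  [0.5→3.5]: (35.44+46.56)/2 × 3 = 123.0
  [3.5→4]: (46.56+41.96)/2 × 0.5 = 22.13
  [4→10]: (41.96+9.98)/2 × 6 = 155.82
  [10→10.25]: (9.98+9.39)/2 × 0.25 = 2.42125
  Sum = 312.23125 mcg/mL·h
oral tablet tail: 9.39/0.245 = 38.327; AUC_ev,0→∞ = 312.23125 + 38.327 = 350.55825 mcg/mL·h
F = (AUC_ev/D_ev)/(AUC_iv/D_iv) = (350.55825/25)/(184.177/10) = 14.02233/18.4177 = 0.7614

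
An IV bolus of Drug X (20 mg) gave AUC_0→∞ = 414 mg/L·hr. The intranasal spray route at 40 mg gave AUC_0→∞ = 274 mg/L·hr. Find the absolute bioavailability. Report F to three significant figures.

F = (AUC_ev / D_ev) / (AUC_iv / D_iv)
  = (274/40) / (414/20)
  = 6.85 / 20.7 = 0.3309

F = 0.331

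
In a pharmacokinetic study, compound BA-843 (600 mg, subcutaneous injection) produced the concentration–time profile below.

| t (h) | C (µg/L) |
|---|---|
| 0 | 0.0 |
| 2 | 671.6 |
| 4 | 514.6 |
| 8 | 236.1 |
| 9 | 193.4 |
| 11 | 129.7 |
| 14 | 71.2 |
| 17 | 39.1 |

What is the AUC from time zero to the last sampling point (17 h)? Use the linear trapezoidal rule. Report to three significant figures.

AUC = 4360 µg/L·h

Trapezoidal AUC_0→17:
  [0→2]: (0.0+671.6)/2 × 2 = 671.6
  [2→4]: (671.6+514.6)/2 × 2 = 1186.2
  [4→8]: (514.6+236.1)/2 × 4 = 1501.4
  [8→9]: (236.1+193.4)/2 × 1 = 214.75
  [9→11]: (193.4+129.7)/2 × 2 = 323.1
  [11→14]: (129.7+71.2)/2 × 3 = 301.35
  [14→17]: (71.2+39.1)/2 × 3 = 165.45
  Sum = 4363.85 µg/L·h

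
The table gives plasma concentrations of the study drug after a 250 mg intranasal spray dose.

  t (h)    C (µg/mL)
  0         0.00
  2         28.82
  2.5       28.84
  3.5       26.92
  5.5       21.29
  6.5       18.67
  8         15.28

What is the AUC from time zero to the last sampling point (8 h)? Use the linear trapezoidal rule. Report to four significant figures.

Trapezoidal AUC_0→8:
  [0→2]: (0.00+28.82)/2 × 2 = 28.82
  [2→2.5]: (28.82+28.84)/2 × 0.5 = 14.415
  [2.5→3.5]: (28.84+26.92)/2 × 1 = 27.88
  [3.5→5.5]: (26.92+21.29)/2 × 2 = 48.21
  [5.5→6.5]: (21.29+18.67)/2 × 1 = 19.98
  [6.5→8]: (18.67+15.28)/2 × 1.5 = 25.4625
  Sum = 164.7675 µg/mL·h

AUC = 164.8 µg/mL·h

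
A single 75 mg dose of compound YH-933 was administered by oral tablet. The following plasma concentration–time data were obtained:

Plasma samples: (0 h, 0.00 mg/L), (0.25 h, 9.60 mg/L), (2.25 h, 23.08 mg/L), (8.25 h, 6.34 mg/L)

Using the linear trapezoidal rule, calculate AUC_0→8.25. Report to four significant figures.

Trapezoidal AUC_0→8.25:
  [0→0.25]: (0.00+9.60)/2 × 0.25 = 1.2
  [0.25→2.25]: (9.60+23.08)/2 × 2 = 32.68
  [2.25→8.25]: (23.08+6.34)/2 × 6 = 88.26
  Sum = 122.14 mg/L·h

AUC = 122.1 mg/L·h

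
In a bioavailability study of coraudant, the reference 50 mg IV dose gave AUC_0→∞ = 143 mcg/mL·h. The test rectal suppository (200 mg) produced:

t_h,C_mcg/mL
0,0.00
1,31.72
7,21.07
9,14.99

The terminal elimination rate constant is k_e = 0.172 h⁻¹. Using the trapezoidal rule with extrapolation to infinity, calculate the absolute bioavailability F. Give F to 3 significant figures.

Trapezoidal AUC_0→9 (rectal suppository):
  [0→1]: (0.00+31.72)/2 × 1 = 15.86
  [1→7]: (31.72+21.07)/2 × 6 = 158.37
  [7→9]: (21.07+14.99)/2 × 2 = 36.06
  Sum = 210.29 mcg/mL·h
Tail: C_last/k_e = 14.99/0.172 = 87.151
AUC_0→∞ (rectal suppository) = 210.29 + 87.151 = 297.441 mcg/mL·h
F = (AUC_ev/D_ev)/(AUC_iv/D_iv) = (297.441/200)/(143/50) = 1.487205/2.86 = 0.5200

F = 0.520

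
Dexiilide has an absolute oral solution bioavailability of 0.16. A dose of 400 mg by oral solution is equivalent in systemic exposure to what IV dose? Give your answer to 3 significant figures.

Systemic exposure from an extravascular dose = F × D_ev, so the equivalent IV dose is F × D_ev.
D_iv = F × D_ev = 0.16 × 400 = 64 mg

D_iv = 64.0 mg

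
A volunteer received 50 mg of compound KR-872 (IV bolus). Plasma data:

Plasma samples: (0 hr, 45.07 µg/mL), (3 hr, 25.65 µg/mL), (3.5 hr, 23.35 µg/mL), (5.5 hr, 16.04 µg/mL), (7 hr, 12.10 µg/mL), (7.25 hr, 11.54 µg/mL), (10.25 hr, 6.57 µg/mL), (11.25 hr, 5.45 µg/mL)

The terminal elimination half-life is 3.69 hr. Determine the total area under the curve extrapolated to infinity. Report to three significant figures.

AUC = 244 µg/mL·hr

Trapezoidal AUC_0→11.25:
  [0→3]: (45.07+25.65)/2 × 3 = 106.08
  [3→3.5]: (25.65+23.35)/2 × 0.5 = 12.25
  [3.5→5.5]: (23.35+16.04)/2 × 2 = 39.39
  [5.5→7]: (16.04+12.10)/2 × 1.5 = 21.105
  [7→7.25]: (12.10+11.54)/2 × 0.25 = 2.955
  [7.25→10.25]: (11.54+6.57)/2 × 3 = 27.165
  [10.25→11.25]: (6.57+5.45)/2 × 1 = 6.01
  Sum = 214.955 µg/mL·hr
k_e = ln2 / t½ = 0.693147 / 3.69 = 0.1878 hr^-1
Extrapolated tail: C_last / k_e = 5.45 / 0.1878 = 29.020
AUC_0→∞ = 214.955 + 29.020 = 243.975 µg/mL·hr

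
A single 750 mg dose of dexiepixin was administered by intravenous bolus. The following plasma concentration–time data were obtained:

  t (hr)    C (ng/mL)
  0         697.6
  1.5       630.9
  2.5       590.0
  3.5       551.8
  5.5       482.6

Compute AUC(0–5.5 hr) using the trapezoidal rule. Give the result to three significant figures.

AUC = 3210 ng/mL·hr

Trapezoidal AUC_0→5.5:
  [0→1.5]: (697.6+630.9)/2 × 1.5 = 996.375
  [1.5→2.5]: (630.9+590.0)/2 × 1 = 610.45
  [2.5→3.5]: (590.0+551.8)/2 × 1 = 570.9
  [3.5→5.5]: (551.8+482.6)/2 × 2 = 1034.4
  Sum = 3212.125 ng/mL·hr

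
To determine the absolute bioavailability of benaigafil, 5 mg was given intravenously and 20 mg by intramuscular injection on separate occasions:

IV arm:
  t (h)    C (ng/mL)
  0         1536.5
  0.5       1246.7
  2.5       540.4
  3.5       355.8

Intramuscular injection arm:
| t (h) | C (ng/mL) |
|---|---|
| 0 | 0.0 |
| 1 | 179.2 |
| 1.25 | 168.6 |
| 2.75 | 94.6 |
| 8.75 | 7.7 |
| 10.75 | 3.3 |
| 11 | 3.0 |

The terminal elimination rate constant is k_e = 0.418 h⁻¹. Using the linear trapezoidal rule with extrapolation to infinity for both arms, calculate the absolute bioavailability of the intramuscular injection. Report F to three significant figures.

Trapezoidal AUC_0→3.5 (IV):
  [0→0.5]: (1536.5+1246.7)/2 × 0.5 = 695.8
  [0.5→2.5]: (1246.7+540.4)/2 × 2 = 1787.1
  [2.5→3.5]: (540.4+355.8)/2 × 1 = 448.1
  Sum = 2931.0 ng/mL·h
IV tail: 355.8/0.418 = 851.196; AUC_iv,0→∞ = 2931.0 + 851.196 = 3782.196 ng/mL·h
Trapezoidal AUC_0→11 (intramuscular injection):
  [0→1]: (0.0+179.2)/2 × 1 = 89.6
  [1→1.25]: (179.2+168.6)/2 × 0.25 = 43.475
  [1.25→2.75]: (168.6+94.6)/2 × 1.5 = 197.4
  [2.75→8.75]: (94.6+7.7)/2 × 6 = 306.9
  [8.75→10.75]: (7.7+3.3)/2 × 2 = 11.0
  [10.75→11]: (3.3+3.0)/2 × 0.25 = 0.7875
  Sum = 649.1625 ng/mL·h
intramuscular injection tail: 3.0/0.418 = 7.177; AUC_ev,0→∞ = 649.1625 + 7.177 = 656.3395 ng/mL·h
F = (AUC_ev/D_ev)/(AUC_iv/D_iv) = (656.3395/20)/(3782.196/5) = 32.816975/756.4392 = 0.0434

F = 0.0434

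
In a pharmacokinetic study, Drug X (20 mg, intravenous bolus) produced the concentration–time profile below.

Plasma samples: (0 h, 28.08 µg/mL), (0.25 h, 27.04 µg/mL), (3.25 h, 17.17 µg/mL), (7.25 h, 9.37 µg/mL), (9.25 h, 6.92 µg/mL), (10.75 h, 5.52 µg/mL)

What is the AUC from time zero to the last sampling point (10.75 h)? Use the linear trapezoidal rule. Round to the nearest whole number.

Trapezoidal AUC_0→10.75:
  [0→0.25]: (28.08+27.04)/2 × 0.25 = 6.89
  [0.25→3.25]: (27.04+17.17)/2 × 3 = 66.315
  [3.25→7.25]: (17.17+9.37)/2 × 4 = 53.08
  [7.25→9.25]: (9.37+6.92)/2 × 2 = 16.29
  [9.25→10.75]: (6.92+5.52)/2 × 1.5 = 9.33
  Sum = 151.905 µg/mL·h

AUC = 152 µg/mL·h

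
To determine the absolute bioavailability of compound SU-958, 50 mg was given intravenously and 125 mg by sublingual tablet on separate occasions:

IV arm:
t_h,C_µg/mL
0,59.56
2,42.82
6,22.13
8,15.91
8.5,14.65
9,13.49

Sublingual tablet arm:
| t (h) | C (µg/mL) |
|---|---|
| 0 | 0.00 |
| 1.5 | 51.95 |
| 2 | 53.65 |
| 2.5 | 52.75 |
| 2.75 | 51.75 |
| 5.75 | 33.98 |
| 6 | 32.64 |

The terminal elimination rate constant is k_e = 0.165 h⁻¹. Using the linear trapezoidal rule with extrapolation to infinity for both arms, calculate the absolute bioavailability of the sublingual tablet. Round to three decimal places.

F = 0.480

Trapezoidal AUC_0→9 (IV):
  [0→2]: (59.56+42.82)/2 × 2 = 102.38
  [2→6]: (42.82+22.13)/2 × 4 = 129.9
  [6→8]: (22.13+15.91)/2 × 2 = 38.04
  [8→8.5]: (15.91+14.65)/2 × 0.5 = 7.64
  [8.5→9]: (14.65+13.49)/2 × 0.5 = 7.035
  Sum = 284.995 µg/mL·h
IV tail: 13.49/0.165 = 81.758; AUC_iv,0→∞ = 284.995 + 81.758 = 366.753 µg/mL·h
Trapezoidal AUC_0→6 (sublingual tablet):
  [0→1.5]: (0.00+51.95)/2 × 1.5 = 38.9625
  [1.5→2]: (51.95+53.65)/2 × 0.5 = 26.4
  [2→2.5]: (53.65+52.75)/2 × 0.5 = 26.6
  [2.5→2.75]: (52.75+51.75)/2 × 0.25 = 13.0625
  [2.75→5.75]: (51.75+33.98)/2 × 3 = 128.595
  [5.75→6]: (33.98+32.64)/2 × 0.25 = 8.3275
  Sum = 241.9475 µg/mL·h
sublingual tablet tail: 32.64/0.165 = 197.818; AUC_ev,0→∞ = 241.9475 + 197.818 = 439.7655 µg/mL·h
F = (AUC_ev/D_ev)/(AUC_iv/D_iv) = (439.7655/125)/(366.753/50) = 3.518124/7.33506 = 0.4796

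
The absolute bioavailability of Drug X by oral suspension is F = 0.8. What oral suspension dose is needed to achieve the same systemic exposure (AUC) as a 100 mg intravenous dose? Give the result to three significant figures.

For equal systemic exposure: F × D_ev = D_iv
D_ev = D_iv / F = 100 / 0.8 = 125 mg

D_oral = 125 mg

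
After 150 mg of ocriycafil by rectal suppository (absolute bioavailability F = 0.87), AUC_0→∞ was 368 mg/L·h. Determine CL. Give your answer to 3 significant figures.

CL = F × Dose / AUC_0→∞
   = 0.87 × 150 / 368 = 0.35462 L/h

CL = 0.355 L/h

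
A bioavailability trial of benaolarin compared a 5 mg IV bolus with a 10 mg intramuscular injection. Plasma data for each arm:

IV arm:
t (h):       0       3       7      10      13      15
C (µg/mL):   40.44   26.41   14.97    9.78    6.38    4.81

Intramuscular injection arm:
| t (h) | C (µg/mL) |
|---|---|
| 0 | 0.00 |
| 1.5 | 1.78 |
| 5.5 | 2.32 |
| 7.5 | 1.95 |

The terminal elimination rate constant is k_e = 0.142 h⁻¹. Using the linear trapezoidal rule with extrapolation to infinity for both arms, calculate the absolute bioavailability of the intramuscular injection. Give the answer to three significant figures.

F = 0.0476

Trapezoidal AUC_0→15 (IV):
  [0→3]: (40.44+26.41)/2 × 3 = 100.275
  [3→7]: (26.41+14.97)/2 × 4 = 82.76
  [7→10]: (14.97+9.78)/2 × 3 = 37.125
  [10→13]: (9.78+6.38)/2 × 3 = 24.24
  [13→15]: (6.38+4.81)/2 × 2 = 11.19
  Sum = 255.59 µg/mL·h
IV tail: 4.81/0.142 = 33.873; AUC_iv,0→∞ = 255.59 + 33.873 = 289.463 µg/mL·h
Trapezoidal AUC_0→7.5 (intramuscular injection):
  [0→1.5]: (0.00+1.78)/2 × 1.5 = 1.335
  [1.5→5.5]: (1.78+2.32)/2 × 4 = 8.2
  [5.5→7.5]: (2.32+1.95)/2 × 2 = 4.27
  Sum = 13.805 µg/mL·h
intramuscular injection tail: 1.95/0.142 = 13.732; AUC_ev,0→∞ = 13.805 + 13.732 = 27.537 µg/mL·h
F = (AUC_ev/D_ev)/(AUC_iv/D_iv) = (27.537/10)/(289.463/5) = 2.7537/57.8926 = 0.0476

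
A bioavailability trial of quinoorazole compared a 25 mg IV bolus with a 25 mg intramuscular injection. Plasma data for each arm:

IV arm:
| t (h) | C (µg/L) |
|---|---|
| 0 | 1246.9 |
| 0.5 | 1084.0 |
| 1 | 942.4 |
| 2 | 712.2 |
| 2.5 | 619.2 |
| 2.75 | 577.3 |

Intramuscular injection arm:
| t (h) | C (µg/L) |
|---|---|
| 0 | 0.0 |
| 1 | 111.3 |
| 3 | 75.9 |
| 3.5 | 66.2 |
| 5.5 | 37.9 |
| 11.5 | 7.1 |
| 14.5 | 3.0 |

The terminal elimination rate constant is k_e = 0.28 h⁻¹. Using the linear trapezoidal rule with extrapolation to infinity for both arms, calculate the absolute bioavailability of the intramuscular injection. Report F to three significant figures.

F = 0.122

Trapezoidal AUC_0→2.75 (IV):
  [0→0.5]: (1246.9+1084.0)/2 × 0.5 = 582.725
  [0.5→1]: (1084.0+942.4)/2 × 0.5 = 506.6
  [1→2]: (942.4+712.2)/2 × 1 = 827.3
  [2→2.5]: (712.2+619.2)/2 × 0.5 = 332.85
  [2.5→2.75]: (619.2+577.3)/2 × 0.25 = 149.5625
  Sum = 2399.0375 µg/L·h
IV tail: 577.3/0.28 = 2061.786; AUC_iv,0→∞ = 2399.0375 + 2061.786 = 4460.8235 µg/L·h
Trapezoidal AUC_0→14.5 (intramuscular injection):
  [0→1]: (0.0+111.3)/2 × 1 = 55.65
  [1→3]: (111.3+75.9)/2 × 2 = 187.2
  [3→3.5]: (75.9+66.2)/2 × 0.5 = 35.525
  [3.5→5.5]: (66.2+37.9)/2 × 2 = 104.1
  [5.5→11.5]: (37.9+7.1)/2 × 6 = 135.0
  [11.5→14.5]: (7.1+3.0)/2 × 3 = 15.15
  Sum = 532.625 µg/L·h
intramuscular injection tail: 3.0/0.28 = 10.714; AUC_ev,0→∞ = 532.625 + 10.714 = 543.339 µg/L·h
F = (AUC_ev/D_ev)/(AUC_iv/D_iv) = (543.339/25)/(4460.8235/25) = 21.73356/178.43294 = 0.1218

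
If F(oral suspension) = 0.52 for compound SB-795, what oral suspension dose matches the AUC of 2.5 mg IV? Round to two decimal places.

For equal systemic exposure: F × D_ev = D_iv
D_ev = D_iv / F = 2.5 / 0.52 = 4.80769 mg

D_oral = 4.81 mg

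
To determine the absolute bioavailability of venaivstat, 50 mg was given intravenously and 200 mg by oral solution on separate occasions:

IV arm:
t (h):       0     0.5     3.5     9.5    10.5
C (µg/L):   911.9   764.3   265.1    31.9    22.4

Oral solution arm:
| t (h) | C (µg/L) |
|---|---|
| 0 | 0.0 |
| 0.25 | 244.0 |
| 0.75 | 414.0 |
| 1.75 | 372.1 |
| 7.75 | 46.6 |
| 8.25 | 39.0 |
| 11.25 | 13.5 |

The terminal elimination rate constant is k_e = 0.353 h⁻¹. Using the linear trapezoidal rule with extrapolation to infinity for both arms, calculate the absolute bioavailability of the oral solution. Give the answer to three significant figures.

F = 0.168

Trapezoidal AUC_0→10.5 (IV):
  [0→0.5]: (911.9+764.3)/2 × 0.5 = 419.05
  [0.5→3.5]: (764.3+265.1)/2 × 3 = 1544.1
  [3.5→9.5]: (265.1+31.9)/2 × 6 = 891.0
  [9.5→10.5]: (31.9+22.4)/2 × 1 = 27.15
  Sum = 2881.3 µg/L·h
IV tail: 22.4/0.353 = 63.456; AUC_iv,0→∞ = 2881.3 + 63.456 = 2944.756 µg/L·h
Trapezoidal AUC_0→11.25 (oral solution):
  [0→0.25]: (0.0+244.0)/2 × 0.25 = 30.5
  [0.25→0.75]: (244.0+414.0)/2 × 0.5 = 164.5
  [0.75→1.75]: (414.0+372.1)/2 × 1 = 393.05
  [1.75→7.75]: (372.1+46.6)/2 × 6 = 1256.1
  [7.75→8.25]: (46.6+39.0)/2 × 0.5 = 21.4
  [8.25→11.25]: (39.0+13.5)/2 × 3 = 78.75
  Sum = 1944.3 µg/L·h
oral solution tail: 13.5/0.353 = 38.244; AUC_ev,0→∞ = 1944.3 + 38.244 = 1982.544 µg/L·h
F = (AUC_ev/D_ev)/(AUC_iv/D_iv) = (1982.544/200)/(2944.756/50) = 9.91272/58.89512 = 0.1683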